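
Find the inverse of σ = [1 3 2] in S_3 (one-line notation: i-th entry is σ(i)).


To find σ⁻¹, swap domain and range:
σ(1) = 1 → σ⁻¹(1) = 1
σ(2) = 3 → σ⁻¹(3) = 2
σ(3) = 2 → σ⁻¹(2) = 3

σ⁻¹ = [1 3 2]


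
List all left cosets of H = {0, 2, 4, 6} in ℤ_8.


H = {0, 2, 4, 6}, |H| = 4
Number of cosets = |G|/|H| = 8/4 = 2
0 + H = {0, 2, 4, 6}
1 + H = {1, 3, 5, 7}

Cosets: 0+H={0,2,4,6}; 1+H={1,3,5,7}


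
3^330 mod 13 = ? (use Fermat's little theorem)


Fermat's little theorem: if p is prime and gcd(a,p)=1, then a^(p-1) ≡ 1 (mod p)
p = 13 is prime, gcd(3,13) = 1
Reduce exponent: 330 mod 12 = 6
So 3^330 ≡ 3^6 (mod 13)
3^6 mod 13 = 1

3^330 ≡ 1 (mod 13)


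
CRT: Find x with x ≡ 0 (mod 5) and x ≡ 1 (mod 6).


m₁ = 5, m₂ = 6, gcd = 1, so CRT applies. M = m₁·m₂ = 30
Let M₁ = M/m₁ = 6, M₂ = M/m₂ = 5
Find y₁ ≡ M₁⁻¹ (mod m₁): 6⁻¹ ≡ 1 (mod 5)
Find y₂ ≡ M₂⁻¹ (mod m₂): 5⁻¹ ≡ 5 (mod 6)
x = a₁·M₁·y₁ + a₂·M₂·y₂ = 0·6·1 + 1·5·5 = 25
Reduce mod 30: x ≡ 25
Check: 25 mod 5 = 0 ✓, 25 mod 6 = 1 ✓

x ≡ 25 (mod 30)


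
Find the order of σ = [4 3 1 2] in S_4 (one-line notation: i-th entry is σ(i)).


Cycle decomposition: (1 4 2 3)
Cycle lengths: 4
Order = lcm(4) = 4

ord(σ) = 4


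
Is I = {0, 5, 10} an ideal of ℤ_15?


Check ideal conditions for I = {0, 5, 10} in ℤ_15:
(1) I is an additive subgroup? Yes
(2) For r ∈ ℤ_15 and a ∈ I: r·a ∈ I? Yes

Yes, I is an ideal of ℤ_15


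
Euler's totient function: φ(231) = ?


Factor n: 231 = 3 × 7 × 11
φ(n) = n · ∏(1 - 1/p) over distinct primes p | n
φ(231) = 231 · (1 - 1/3) · (1 - 1/7) · (1 - 1/11) = 120

φ(231) = 120


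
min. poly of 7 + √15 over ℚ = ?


Let α = 7 + √15. Then α - 7 = √15, so (α - 7)² = 15, giving α² - 14α + 34 = 0. Degree 2 and α ∉ ℚ, so this is the minimal polynomial.

Minimal polynomial: x² - 14x + 34


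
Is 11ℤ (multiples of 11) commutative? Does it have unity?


11ℤ is a commutative ring under +,× but has no multiplicative identity (1 ∉ 11ℤ); it has no zero divisors, but without unity it is not an integral domain
Commutative: Yes
Integral domain: No
Has unity: No

11ℤ (multiples of 11): Commutative=Yes, Unity=No


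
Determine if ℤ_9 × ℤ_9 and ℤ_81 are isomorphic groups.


Comparing ℤ_9 × ℤ_9 and ℤ_81:
gcd(9,9) = 9 ≠ 1. Max element order in ℤ_9×ℤ_9 is lcm(9,9) = 9 < 81, so it has no element of order 81

No, ℤ_9 × ℤ_9 ≇ ℤ_81


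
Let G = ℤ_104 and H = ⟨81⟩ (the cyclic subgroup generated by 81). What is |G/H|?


|⟨81⟩| = n / gcd(81, 104) = 104 / 1 = 104
H is normal (ℤ_104 is abelian).
|G/H| = |G| / |H| = 104 / 104 = 1

|G/H| = 1


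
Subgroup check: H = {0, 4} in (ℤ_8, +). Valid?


Subgroup test for H = {0, 4} in (ℤ_8, +):
(1) 0 ∈ H? Yes
(2) Closure: for all a,b ∈ H, (a+b) mod 8 ∈ H? Yes
(3) Inverses: for all a ∈ H, -a mod 8 ∈ H? Yes

Yes, H is a subgroup of ℤ_8


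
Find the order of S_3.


|S_n| = n! (number of permutations of n symbols)
|S_3| = 3! = 6

|S_3| = 6


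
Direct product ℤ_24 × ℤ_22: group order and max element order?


|ℤ_24 × ℤ_22| = 24 × 22 = 528
Max element order = lcm(24,22) = 264
Cyclic? No (gcd=2)

|ℤ_24×ℤ_22| = 528, max element order = 264


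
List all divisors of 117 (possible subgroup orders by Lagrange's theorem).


Lagrange's theorem: |H| divides |G|
|G| = 117
Divisors of 117: 1, 3, 9, 13, 39, 117

Possible subgroup orders: {1, 3, 9, 13, 39, 117}


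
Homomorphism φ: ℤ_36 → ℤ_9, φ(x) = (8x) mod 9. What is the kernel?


Kernel = preimage of identity
ker(φ) = {x ∈ ℤ_36 : 8x ≡ 0 (mod 9)}. Since 9 | 36, φ is well-defined. The kernel is the cyclic subgroup ⟨9⟩ of ℤ_36 (order 4), i.e. {0, 9, 18, 27}

ker(φ) = {0, 9, 18, 27}


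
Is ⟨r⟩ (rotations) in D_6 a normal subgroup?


H = ⟨r⟩ (rotations) in D_6
The rotation subgroup ⟨r⟩ has index 2 in D_6, so it is normal

Yes, normal subgroup


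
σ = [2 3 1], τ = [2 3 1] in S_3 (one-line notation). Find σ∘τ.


σ∘τ: apply τ first, then σ
1 →τ 2 →σ 3
2 →τ 3 →σ 1
3 →τ 1 →σ 2

σ∘τ = [3 1 2]


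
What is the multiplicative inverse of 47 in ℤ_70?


Use the extended Euclidean algorithm to write 1 = 47·s + 70·t; then s mod 70 is the inverse.
Euclidean algorithm:
  47 = 0·70 + 47
  70 = 1·47 + 23
  47 = 2·23 + 1
  23 = 23·1 + 0
gcd(47,70) = 1
Back-substitution gives: 47·(3) + 70·(-2) = 1
So 47⁻¹ ≡ 3 ≡ 3 (mod 70)
Check: 47 × 3 = 141 ≡ 1 (mod 70) ✓

47⁻¹ ≡ 3 (mod 70)


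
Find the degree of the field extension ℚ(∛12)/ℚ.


∛12 has minimal polynomial x³ - 12 (irreducible over ℚ since 12 is not a perfect cube)

[ℚ(∛12)/ℚ] = 3


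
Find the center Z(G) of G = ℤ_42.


Z(G) = {g ∈ G | gx = xg for all x ∈ G}
ℤ_42 is abelian, so Z(G) = G

Z(ℤ_42) = ℤ_42


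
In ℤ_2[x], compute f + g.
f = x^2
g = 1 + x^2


Add coefficients mod 2:
x^0: 0 + 1 = 1 (mod 2)
x^1: 0 + 0 = 0 (mod 2)
x^2: 1 + 1 = 0 (mod 2)
Result: 1

f + g = 1


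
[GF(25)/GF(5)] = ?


GF(25) = GF(5^2), so the extension degree is 2

[GF(25)/GF(5)] = 2


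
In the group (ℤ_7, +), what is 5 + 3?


Operation: addition mod 7
5 + 3 = (a + b) mod 7 with a = 5, b = 3

5 + 3 = 1


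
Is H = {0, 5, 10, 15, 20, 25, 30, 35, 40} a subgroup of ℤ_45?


Subgroup test for H = {0, 5, 10, 15, 20, 25, 30, 35, 40} in (ℤ_45, +):
(1) 0 ∈ H? Yes
(2) Closure: for all a,b ∈ H, (a+b) mod 45 ∈ H? Yes
(3) Inverses: for all a ∈ H, -a mod 45 ∈ H? Yes

Yes, H is a subgroup of ℤ_45


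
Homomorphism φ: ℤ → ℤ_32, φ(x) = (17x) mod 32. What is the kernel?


Kernel = preimage of identity
ker(φ) = {x ∈ ℤ : 17x ≡ 0 (mod 32)}. gcd(17,32) = 1, so 17x ≡ 0 (mod 32) ⟺ x ≡ 0 (mod 32/1 = 32). Hence ker(φ) = 32ℤ

ker(φ) = 32ℤ


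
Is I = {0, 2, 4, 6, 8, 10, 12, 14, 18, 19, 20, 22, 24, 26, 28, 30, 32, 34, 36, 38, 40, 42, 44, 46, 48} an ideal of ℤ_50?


Check ideal conditions for I = {0, 2, 4, 6, 8, 10, 12, 14, 18, 19, 20, 22, 24, 26, 28, 30, 32, 34, 36, 38, 40, 42, 44, 46, 48} in ℤ_50:
(1) I is an additive subgroup? No
(2) For r ∈ ℤ_50 and a ∈ I: r·a ∈ I? No  [counterexample: r=2, a=8, r·a mod 50 = 16 ∉ I]

No, I is not an ideal of ℤ_50


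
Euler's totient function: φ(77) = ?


Factor n: 77 = 7 × 11
φ(n) = n · ∏(1 - 1/p) over distinct primes p | n
φ(77) = 77 · (1 - 1/7) · (1 - 1/11) = 60

φ(77) = 60


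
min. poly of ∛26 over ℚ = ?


∛26 satisfies x³ - 26 = 0, irreducible over ℚ (no rational root; 26 is not a perfect cube)

Minimal polynomial: x³ - 26


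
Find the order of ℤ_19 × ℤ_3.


|A × B| = |A| · |B|
|ℤ_19 × ℤ_3| = 19 × 3 = 57

|ℤ_19 × ℤ_3| = 57


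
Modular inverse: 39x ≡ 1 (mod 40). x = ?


Use the extended Euclidean algorithm to write 1 = 39·s + 40·t; then s mod 40 is the inverse.
Euclidean algorithm:
  39 = 0·40 + 39
  40 = 1·39 + 1
  39 = 39·1 + 0
gcd(39,40) = 1
Back-substitution gives: 39·(-1) + 40·(1) = 1
So 39⁻¹ ≡ -1 ≡ 39 (mod 40)
Check: 39 × 39 = 1521 ≡ 1 (mod 40) ✓

39⁻¹ ≡ 39 (mod 40)


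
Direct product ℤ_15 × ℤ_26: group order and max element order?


|ℤ_15 × ℤ_26| = 15 × 26 = 390
Max element order = lcm(15,26) = 390
Cyclic? Yes (gcd=1)

|ℤ_15×ℤ_26| = 390, max element order = 390


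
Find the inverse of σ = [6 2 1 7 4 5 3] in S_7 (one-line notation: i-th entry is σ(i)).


To find σ⁻¹, swap domain and range:
σ(1) = 6 → σ⁻¹(6) = 1
σ(2) = 2 → σ⁻¹(2) = 2
σ(3) = 1 → σ⁻¹(1) = 3
σ(4) = 7 → σ⁻¹(7) = 4
σ(5) = 4 → σ⁻¹(4) = 5
σ(6) = 5 → σ⁻¹(5) = 6
σ(7) = 3 → σ⁻¹(3) = 7

σ⁻¹ = [3 2 7 5 6 1 4]


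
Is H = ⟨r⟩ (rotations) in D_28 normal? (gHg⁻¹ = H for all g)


H = ⟨r⟩ (rotations) in D_28
The rotation subgroup ⟨r⟩ has index 2 in D_28, so it is normal

Yes, normal subgroup


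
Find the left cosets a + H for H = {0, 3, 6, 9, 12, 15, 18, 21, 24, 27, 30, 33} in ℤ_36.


H = {0, 3, 6, 9, 12, 15, 18, 21, 24, 27, 30, 33}, |H| = 12
Number of cosets = |G|/|H| = 36/12 = 3
0 + H = {0, 3, 6, 9, 12, 15, 18, 21, 24, 27, 30, 33}
1 + H = {1, 4, 7, 10, 13, 16, 19, 22, 25, 28, 31, 34}
2 + H = {2, 5, 8, 11, 14, 17, 20, 23, 26, 29, 32, 35}

Cosets: 0+H={0,3,6,9,12,15,18,21,24,27,30,33}; 1+H={1,4,7,10,13,16,19,22,25,28,31,34}; 2+H={2,5,8,11,14,17,20,23,26,29,32,35}


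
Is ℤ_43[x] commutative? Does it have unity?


ℤ_43 is a field (n prime), so ℤ_43[x] is a commutative integral domain with unity
Commutative: Yes
Integral domain: Yes
Has unity: Yes

ℤ_43[x]: Commutative=Yes, Unity=Yes


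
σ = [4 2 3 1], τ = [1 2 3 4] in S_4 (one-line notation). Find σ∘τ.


σ∘τ: apply τ first, then σ
1 →τ 1 →σ 4
2 →τ 2 →σ 2
3 →τ 3 →σ 3
4 →τ 4 →σ 1

σ∘τ = [4 2 3 1]


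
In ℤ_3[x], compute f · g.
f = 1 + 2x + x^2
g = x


Expand and collect like terms; reduce coefficients mod 3:
x^0: 1·0 = 0 ≡ 0 (mod 3)
x^1: 1·1 + 2·0 = 1 ≡ 1 (mod 3)
x^2: 2·1 + 1·0 = 2 ≡ 2 (mod 3)
x^3: 1·1 = 1 ≡ 1 (mod 3)
Result: x + 2x^2 + x^3

f · g = x + 2x^2 + x^3


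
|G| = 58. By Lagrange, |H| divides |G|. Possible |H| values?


Lagrange's theorem: |H| divides |G|
|G| = 58
Divisors of 58: 1, 2, 29, 58

Possible subgroup orders: {1, 2, 29, 58}


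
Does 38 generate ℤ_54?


g generates ℤ_n iff gcd(g, n) = 1
gcd(38, 54) = 2
Since gcd = 2 ≠ 1, ⟨38⟩ has order 27 < 54, so 38 is not a generator.

No, 38 does not generate ℤ_54


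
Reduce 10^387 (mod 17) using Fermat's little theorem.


Fermat's little theorem: if p is prime and gcd(a,p)=1, then a^(p-1) ≡ 1 (mod p)
p = 17 is prime, gcd(10,17) = 1
Reduce exponent: 387 mod 16 = 3
So 10^387 ≡ 10^3 (mod 17)
10^3 mod 17 = 14

10^387 ≡ 14 (mod 17)


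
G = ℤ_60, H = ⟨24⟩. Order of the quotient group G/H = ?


|⟨24⟩| = n / gcd(24, 60) = 60 / 12 = 5
H is normal (ℤ_60 is abelian).
|G/H| = |G| / |H| = 60 / 5 = 12

|G/H| = 12


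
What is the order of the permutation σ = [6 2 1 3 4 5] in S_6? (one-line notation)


Cycle decomposition: (1 6 5 4 3)
Cycle lengths: 5
Order = lcm(5) = 5

ord(σ) = 5


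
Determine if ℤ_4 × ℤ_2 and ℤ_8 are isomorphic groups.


Comparing ℤ_4 × ℤ_2 and ℤ_8:
gcd(4,2) = 2 ≠ 1. Max element order in ℤ_4×ℤ_2 is lcm(4,2) = 4 < 8, so it has no element of order 8

No, ℤ_4 × ℤ_2 ≇ ℤ_8


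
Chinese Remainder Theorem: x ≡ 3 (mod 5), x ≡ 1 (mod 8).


m₁ = 5, m₂ = 8, gcd = 1, so CRT applies. M = m₁·m₂ = 40
Let M₁ = M/m₁ = 8, M₂ = M/m₂ = 5
Find y₁ ≡ M₁⁻¹ (mod m₁): 8⁻¹ ≡ 2 (mod 5)
Find y₂ ≡ M₂⁻¹ (mod m₂): 5⁻¹ ≡ 5 (mod 8)
x = a₁·M₁·y₁ + a₂·M₂·y₂ = 3·8·2 + 1·5·5 = 73
Reduce mod 40: x ≡ 33
Check: 33 mod 5 = 3 ✓, 33 mod 8 = 1 ✓

x ≡ 33 (mod 40)


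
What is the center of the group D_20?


Z(G) = {g ∈ G | gx = xg for all x ∈ G}
For even n, Z(D_n) = {e, r^(n/2)}: the 180° rotation r^10 commutes with every reflection and rotation

Z(D_20) = {e, r^10}


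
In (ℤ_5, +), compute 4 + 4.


Operation: addition mod 5
4 + 4 = (a + b) mod 5 with a = 4, b = 4

4 + 4 = 3


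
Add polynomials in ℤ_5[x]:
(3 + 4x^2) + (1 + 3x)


Add coefficients mod 5:
x^0: 3 + 1 = 4 (mod 5)
x^1: 0 + 3 = 3 (mod 5)
x^2: 4 + 0 = 4 (mod 5)
Result: 4 + 3x + 4x^2

f + g = 4 + 3x + 4x^2


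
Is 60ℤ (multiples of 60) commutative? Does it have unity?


60ℤ is a commutative ring under +,× but has no multiplicative identity (1 ∉ 60ℤ); it has no zero divisors, but without unity it is not an integral domain
Commutative: Yes
Integral domain: No
Has unity: No

60ℤ (multiples of 60): Commutative=Yes, Unity=No


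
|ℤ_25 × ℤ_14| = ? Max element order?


|ℤ_25 × ℤ_14| = 25 × 14 = 350
Max element order = lcm(25,14) = 350
Cyclic? Yes (gcd=1)

|ℤ_25×ℤ_14| = 350, max element order = 350


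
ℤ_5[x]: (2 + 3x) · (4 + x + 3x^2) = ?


Expand and collect like terms; reduce coefficients mod 5:
x^0: 2·4 = 8 ≡ 3 (mod 5)
x^1: 2·1 + 3·4 = 14 ≡ 4 (mod 5)
x^2: 2·3 + 3·1 = 9 ≡ 4 (mod 5)
x^3: 3·3 = 9 ≡ 4 (mod 5)
Result: 3 + 4x + 4x^2 + 4x^3

f · g = 3 + 4x + 4x^2 + 4x^3


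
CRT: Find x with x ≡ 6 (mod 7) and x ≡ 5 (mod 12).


m₁ = 7, m₂ = 12, gcd = 1, so CRT applies. M = m₁·m₂ = 84
Let M₁ = M/m₁ = 12, M₂ = M/m₂ = 7
Find y₁ ≡ M₁⁻¹ (mod m₁): 12⁻¹ ≡ 3 (mod 7)
Find y₂ ≡ M₂⁻¹ (mod m₂): 7⁻¹ ≡ 7 (mod 12)
x = a₁·M₁·y₁ + a₂·M₂·y₂ = 6·12·3 + 5·7·7 = 461
Reduce mod 84: x ≡ 41
Check: 41 mod 7 = 6 ✓, 41 mod 12 = 5 ✓

x ≡ 41 (mod 84)


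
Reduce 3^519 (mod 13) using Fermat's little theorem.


Fermat's little theorem: if p is prime and gcd(a,p)=1, then a^(p-1) ≡ 1 (mod p)
p = 13 is prime, gcd(3,13) = 1
Reduce exponent: 519 mod 12 = 3
So 3^519 ≡ 3^3 (mod 13)
3^3 mod 13 = 1

3^519 ≡ 1 (mod 13)


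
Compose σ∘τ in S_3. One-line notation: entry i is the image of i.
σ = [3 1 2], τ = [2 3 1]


σ∘τ: apply τ first, then σ
1 →τ 2 →σ 1
2 →τ 3 →σ 2
3 →τ 1 →σ 3

σ∘τ = [1 2 3]


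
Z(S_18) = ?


Z(G) = {g ∈ G | gx = xg for all x ∈ G}
S_n is non-abelian for n ≥ 3; Z(S_18) is trivial

Z(S_18) = {e}


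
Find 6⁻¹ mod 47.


Use the extended Euclidean algorithm to write 1 = 6·s + 47·t; then s mod 47 is the inverse.
Euclidean algorithm:
  6 = 0·47 + 6
  47 = 7·6 + 5
  6 = 1·5 + 1
  5 = 5·1 + 0
gcd(6,47) = 1
Back-substitution gives: 6·(8) + 47·(-1) = 1
So 6⁻¹ ≡ 8 ≡ 8 (mod 47)
Check: 6 × 8 = 48 ≡ 1 (mod 47) ✓

6⁻¹ ≡ 8 (mod 47)


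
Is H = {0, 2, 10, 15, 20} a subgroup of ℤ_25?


Subgroup test for H = {0, 2, 10, 15, 20} in (ℤ_25, +):
(1) 0 ∈ H? Yes
(2) Closure: for all a,b ∈ H, (a+b) mod 25 ∈ H? No  [counterexample: 2 + 2 = 4 ∉ H]
(3) Inverses: for all a ∈ H, -a mod 25 ∈ H? No

No, H is not a subgroup of ℤ_25


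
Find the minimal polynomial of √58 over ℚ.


√58 satisfies x² - 58 = 0, irreducible over ℚ since 58 is squarefree

Minimal polynomial: x² - 58


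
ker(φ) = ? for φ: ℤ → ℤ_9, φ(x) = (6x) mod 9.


Kernel = preimage of identity
ker(φ) = {x ∈ ℤ : 6x ≡ 0 (mod 9)}. gcd(6,9) = 3, so 6x ≡ 0 (mod 9) ⟺ x ≡ 0 (mod 9/3 = 3). Hence ker(φ) = 3ℤ

ker(φ) = 3ℤ


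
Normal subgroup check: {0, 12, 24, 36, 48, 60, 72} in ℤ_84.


H = {0, 12, 24, 36, 48, 60, 72} in ℤ_84
ℤ_84 is abelian; every subgroup of an abelian group is normal

Yes, normal subgroup


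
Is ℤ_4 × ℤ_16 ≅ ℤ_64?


Comparing ℤ_4 × ℤ_16 and ℤ_64:
gcd(4,16) = 4 ≠ 1. Max element order in ℤ_4×ℤ_16 is lcm(4,16) = 16 < 64, so it has no element of order 64

No, ℤ_4 × ℤ_16 ≇ ℤ_64


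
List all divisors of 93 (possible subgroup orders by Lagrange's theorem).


Lagrange's theorem: |H| divides |G|
|G| = 93
Divisors of 93: 1, 3, 31, 93

Possible subgroup orders: {1, 3, 31, 93}


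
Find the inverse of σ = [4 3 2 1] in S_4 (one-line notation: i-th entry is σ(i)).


To find σ⁻¹, swap domain and range:
σ(1) = 4 → σ⁻¹(4) = 1
σ(2) = 3 → σ⁻¹(3) = 2
σ(3) = 2 → σ⁻¹(2) = 3
σ(4) = 1 → σ⁻¹(1) = 4

σ⁻¹ = [4 3 2 1]


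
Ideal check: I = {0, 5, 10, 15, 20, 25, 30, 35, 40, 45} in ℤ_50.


Check ideal conditions for I = {0, 5, 10, 15, 20, 25, 30, 35, 40, 45} in ℤ_50:
(1) I is an additive subgroup? Yes
(2) For r ∈ ℤ_50 and a ∈ I: r·a ∈ I? Yes

Yes, I is an ideal of ℤ_50


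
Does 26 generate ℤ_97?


g generates ℤ_n iff gcd(g, n) = 1
gcd(26, 97) = 1
Since gcd = 1, 26 is a generator.

Yes, 26 generates ℤ_97


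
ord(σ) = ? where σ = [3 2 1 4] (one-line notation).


Cycle decomposition: (1 3)
Cycle lengths: 2
Order = lcm(2) = 2

ord(σ) = 2


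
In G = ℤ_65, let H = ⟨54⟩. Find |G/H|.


|⟨54⟩| = n / gcd(54, 65) = 65 / 1 = 65
H is normal (ℤ_65 is abelian).
|G/H| = |G| / |H| = 65 / 65 = 1

|G/H| = 1


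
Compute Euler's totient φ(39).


Factor n: 39 = 3 × 13
φ(n) = n · ∏(1 - 1/p) over distinct primes p | n
φ(39) = 39 · (1 - 1/3) · (1 - 1/13) = 24

φ(39) = 24


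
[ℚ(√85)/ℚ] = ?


√85 has minimal polynomial x² - 85 (irreducible over ℚ since 85 is squarefree)

[ℚ(√85)/ℚ] = 2


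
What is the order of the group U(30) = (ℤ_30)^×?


U(n) is the group of units mod n; |U(n)| = φ(n)
|U(30)| = φ(30) = 8

|U(30) = (ℤ_30)^×| = 8


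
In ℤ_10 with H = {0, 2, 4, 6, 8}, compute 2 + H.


2 + H = {2 + h (mod 10) : h ∈ H}
2+0=2, 2+2=4, 2+4=6, 2+6=8, 2+8=0
2 + H = {0, 2, 4, 6, 8} = 0 + H

2 + H = {0, 2, 4, 6, 8}


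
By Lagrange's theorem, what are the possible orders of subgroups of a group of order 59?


Lagrange's theorem: |H| divides |G|
|G| = 59
Divisors of 59: 1, 59

Possible subgroup orders: {1, 59}


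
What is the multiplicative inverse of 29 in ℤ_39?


Use the extended Euclidean algorithm to write 1 = 29·s + 39·t; then s mod 39 is the inverse.
Euclidean algorithm:
  29 = 0·39 + 29
  39 = 1·29 + 10
  29 = 2·10 + 9
  10 = 1·9 + 1
  9 = 9·1 + 0
gcd(29,39) = 1
Back-substitution gives: 29·(-4) + 39·(3) = 1
So 29⁻¹ ≡ -4 ≡ 35 (mod 39)
Check: 29 × 35 = 1015 ≡ 1 (mod 39) ✓

29⁻¹ ≡ 35 (mod 39)


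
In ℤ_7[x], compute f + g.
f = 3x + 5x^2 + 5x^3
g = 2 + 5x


Add coefficients mod 7:
x^0: 0 + 2 = 2 (mod 7)
x^1: 3 + 5 = 1 (mod 7)
x^2: 5 + 0 = 5 (mod 7)
x^3: 5 + 0 = 5 (mod 7)
Result: 2 + x + 5x^2 + 5x^3

f + g = 2 + x + 5x^2 + 5x^3


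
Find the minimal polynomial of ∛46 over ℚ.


∛46 satisfies x³ - 46 = 0, irreducible over ℚ (no rational root; 46 is not a perfect cube)

Minimal polynomial: x³ - 46


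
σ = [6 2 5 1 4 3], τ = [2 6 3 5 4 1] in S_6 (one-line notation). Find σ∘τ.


σ∘τ: apply τ first, then σ
1 →τ 2 →σ 2
2 →τ 6 →σ 3
3 →τ 3 →σ 5
4 →τ 5 →σ 4
5 →τ 4 →σ 1
6 →τ 1 →σ 6

σ∘τ = [2 3 5 4 1 6]


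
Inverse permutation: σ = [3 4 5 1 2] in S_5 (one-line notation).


To find σ⁻¹, swap domain and range:
σ(1) = 3 → σ⁻¹(3) = 1
σ(2) = 4 → σ⁻¹(4) = 2
σ(3) = 5 → σ⁻¹(5) = 3
σ(4) = 1 → σ⁻¹(1) = 4
σ(5) = 2 → σ⁻¹(2) = 5

σ⁻¹ = [4 5 1 2 3]


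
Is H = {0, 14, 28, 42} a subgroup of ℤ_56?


Subgroup test for H = {0, 14, 28, 42} in (ℤ_56, +):
(1) 0 ∈ H? Yes
(2) Closure: for all a,b ∈ H, (a+b) mod 56 ∈ H? Yes
(3) Inverses: for all a ∈ H, -a mod 56 ∈ H? Yes

Yes, H is a subgroup of ℤ_56


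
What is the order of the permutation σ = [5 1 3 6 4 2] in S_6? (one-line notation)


Cycle decomposition: (1 5 4 6 2)
Cycle lengths: 5
Order = lcm(5) = 5

ord(σ) = 5


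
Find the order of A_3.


|A_n| = n!/2 (even permutations)
|A_3| = 3!/2 = 6/2 = 3

|A_3| = 3


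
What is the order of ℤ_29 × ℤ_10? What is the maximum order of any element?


|ℤ_29 × ℤ_10| = 29 × 10 = 290
Max element order = lcm(29,10) = 290
Cyclic? Yes (gcd=1)

|ℤ_29×ℤ_10| = 290, max element order = 290


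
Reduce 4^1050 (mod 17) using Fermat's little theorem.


Fermat's little theorem: if p is prime and gcd(a,p)=1, then a^(p-1) ≡ 1 (mod p)
p = 17 is prime, gcd(4,17) = 1
Reduce exponent: 1050 mod 16 = 10
So 4^1050 ≡ 4^10 (mod 17)
4^10 mod 17 = 16

4^1050 ≡ 16 (mod 17)


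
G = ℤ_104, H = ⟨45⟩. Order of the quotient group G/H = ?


|⟨45⟩| = n / gcd(45, 104) = 104 / 1 = 104
H is normal (ℤ_104 is abelian).
|G/H| = |G| / |H| = 104 / 104 = 1

|G/H| = 1


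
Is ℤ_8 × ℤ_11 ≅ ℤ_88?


Comparing ℤ_8 × ℤ_11 and ℤ_88:
gcd(8,11) = 1, so ℤ_8 × ℤ_11 ≅ ℤ_88 (CRT)

Yes, ℤ_8 × ℤ_11 ≅ ℤ_88


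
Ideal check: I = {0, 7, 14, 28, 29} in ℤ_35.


Check ideal conditions for I = {0, 7, 14, 28, 29} in ℤ_35:
(1) I is an additive subgroup? No
(2) For r ∈ ℤ_35 and a ∈ I: r·a ∈ I? No  [counterexample: r=2, a=28, r·a mod 35 = 21 ∉ I]

No, I is not an ideal of ℤ_35


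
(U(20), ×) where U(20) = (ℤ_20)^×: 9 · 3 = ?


Operation: multiplication mod 20
9 · 3 = (a × b) mod 20 with a = 9, b = 3

9 · 3 = 7


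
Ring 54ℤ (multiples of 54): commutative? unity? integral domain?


54ℤ is a commutative ring under +,× but has no multiplicative identity (1 ∉ 54ℤ); it has no zero divisors, but without unity it is not an integral domain
Commutative: Yes
Integral domain: No
Has unity: No

54ℤ (multiples of 54): Commutative=Yes, Unity=No


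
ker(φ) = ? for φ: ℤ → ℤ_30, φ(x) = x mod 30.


Kernel = preimage of identity
ker(φ) = {x ∈ ℤ : x ≡ 0 (mod 30)} = 30ℤ = {0, ±30, ±60, ...}

ker(φ) = 30ℤ


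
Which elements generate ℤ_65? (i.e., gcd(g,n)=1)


g generates ℤ_n iff gcd(g,n) = 1
Prime factors of 65: 5, 13
Generators are g ∈ {1,...,64} not divisible by any of these primes.
Generators: {1, 2, 3, 4, 6, 7, 8, 9, 11, 12, 14, 16, 17, 18, 19, 21, 22, 23, 24, 27, 28, 29, 31, 32, 33, 34, 36, 37, 38, 41, 42, 43, 44, 46, 47, 48, 49, 51, 53, 54, 56, 57, 58, 59, 61, 62, 63, 64}
Number of generators = φ(65) = 48

Generators of ℤ_65 = {1, 2, 3, 4, 6, 7, 8, 9, 11, 12, 14, 16, 17, 18, 19, 21, 22, 23, 24, 27, 28, 29, 31, 32, 33, 34, 36, 37, 38, 41, 42, 43, 44, 46, 47, 48, 49, 51, 53, 54, 56, 57, 58, 59, 61, 62, 63, 64}


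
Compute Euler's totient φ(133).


Factor n: 133 = 7 × 19
φ(n) = n · ∏(1 - 1/p) over distinct primes p | n
φ(133) = 133 · (1 - 1/7) · (1 - 1/19) = 108

φ(133) = 108


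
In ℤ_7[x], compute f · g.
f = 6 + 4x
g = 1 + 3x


Expand and collect like terms; reduce coefficients mod 7:
x^0: 6·1 = 6 ≡ 6 (mod 7)
x^1: 6·3 + 4·1 = 22 ≡ 1 (mod 7)
x^2: 4·3 = 12 ≡ 5 (mod 7)
Result: 6 + x + 5x^2

f · g = 6 + x + 5x^2


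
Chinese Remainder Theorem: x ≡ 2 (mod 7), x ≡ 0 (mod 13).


m₁ = 7, m₂ = 13, gcd = 1, so CRT applies. M = m₁·m₂ = 91
Let M₁ = M/m₁ = 13, M₂ = M/m₂ = 7
Find y₁ ≡ M₁⁻¹ (mod m₁): 13⁻¹ ≡ 6 (mod 7)
Find y₂ ≡ M₂⁻¹ (mod m₂): 7⁻¹ ≡ 2 (mod 13)
x = a₁·M₁·y₁ + a₂·M₂·y₂ = 2·13·6 + 0·7·2 = 156
Reduce mod 91: x ≡ 65
Check: 65 mod 7 = 2 ✓, 65 mod 13 = 0 ✓

x ≡ 65 (mod 91)


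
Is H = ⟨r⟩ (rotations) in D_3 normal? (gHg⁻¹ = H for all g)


H = ⟨r⟩ (rotations) in D_3
The rotation subgroup ⟨r⟩ has index 2 in D_3, so it is normal

Yes, normal subgroup


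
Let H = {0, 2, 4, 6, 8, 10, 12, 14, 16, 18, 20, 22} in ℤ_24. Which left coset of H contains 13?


13 + H = {13 + h (mod 24) : h ∈ H}
13+0=13, 13+2=15, 13+4=17, 13+6=19, 13+8=21, 13+10=23, 13+12=1, 13+14=3, 13+16=5, 13+18=7, 13+20=9, 13+22=11
13 + H = {1, 3, 5, 7, 9, 11, 13, 15, 17, 19, 21, 23} = 1 + H

13 + H = {1, 3, 5, 7, 9, 11, 13, 15, 17, 19, 21, 23}


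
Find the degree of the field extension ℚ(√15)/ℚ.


√15 has minimal polynomial x² - 15 (irreducible over ℚ since 15 is squarefree)

[ℚ(√15)/ℚ] = 2


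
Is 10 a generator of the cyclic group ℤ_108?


g generates ℤ_n iff gcd(g, n) = 1
gcd(10, 108) = 2
Since gcd = 2 ≠ 1, ⟨10⟩ has order 54 < 108, so 10 is not a generator.

No, 10 does not generate ℤ_108


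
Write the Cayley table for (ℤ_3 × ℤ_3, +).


Elements: {(0,0), (0,1), (0,2), (1,0), (1,1), (1,2), (2,0), (2,1), (2,2)}
Operation: componentwise addition mod (3, 3)
Entry (a, b) = ((a₁+b₁) mod 3, (a₂+b₂) mod 3)

Cayley table:
      | (0,0) | (0,1) | (0,2) | (1,0) | (1,1) | (1,2) | (2,0) | (2,1) | (2,2)
(0,0) | (0,0) | (0,1) | (0,2) | (1,0) | (1,1) | (1,2) | (2,0) | (2,1) | (2,2)
(0,1) | (0,1) | (0,2) | (0,0) | (1,1) | (1,2) | (1,0) | (2,1) | (2,2) | (2,0)
(0,2) | (0,2) | (0,0) | (0,1) | (1,2) | (1,0) | (1,1) | (2,2) | (2,0) | (2,1)
(1,0) | (1,0) | (1,1) | (1,2) | (2,0) | (2,1) | (2,2) | (0,0) | (0,1) | (0,2)
(1,1) | (1,1) | (1,2) | (1,0) | (2,1) | (2,2) | (2,0) | (0,1) | (0,2) | (0,0)
(1,2) | (1,2) | (1,0) | (1,1) | (2,2) | (2,0) | (2,1) | (0,2) | (0,0) | (0,1)
(2,0) | (2,0) | (2,1) | (2,2) | (0,0) | (0,1) | (0,2) | (1,0) | (1,1) | (1,2)
(2,1) | (2,1) | (2,2) | (2,0) | (0,1) | (0,2) | (0,0) | (1,1) | (1,2) | (1,0)
(2,2) | (2,2) | (2,0) | (2,1) | (0,2) | (0,0) | (0,1) | (1,2) | (1,0) | (1,1)


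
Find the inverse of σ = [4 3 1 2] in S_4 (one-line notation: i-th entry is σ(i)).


To find σ⁻¹, swap domain and range:
σ(1) = 4 → σ⁻¹(4) = 1
σ(2) = 3 → σ⁻¹(3) = 2
σ(3) = 1 → σ⁻¹(1) = 3
σ(4) = 2 → σ⁻¹(2) = 4

σ⁻¹ = [3 4 2 1]


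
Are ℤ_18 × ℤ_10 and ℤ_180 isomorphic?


Comparing ℤ_18 × ℤ_10 and ℤ_180:
gcd(18,10) = 2 ≠ 1. Max element order in ℤ_18×ℤ_10 is lcm(18,10) = 90 < 180, so it has no element of order 180

No, ℤ_18 × ℤ_10 ≇ ℤ_180


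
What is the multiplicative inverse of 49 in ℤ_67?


Use the extended Euclidean algorithm to write 1 = 49·s + 67·t; then s mod 67 is the inverse.
Euclidean algorithm:
  49 = 0·67 + 49
  67 = 1·49 + 18
  49 = 2·18 + 13
  18 = 1·13 + 5
  13 = 2·5 + 3
  5 = 1·3 + 2
  3 = 1·2 + 1
  2 = 2·1 + 0
gcd(49,67) = 1
Back-substitution gives: 49·(26) + 67·(-19) = 1
So 49⁻¹ ≡ 26 ≡ 26 (mod 67)
Check: 49 × 26 = 1274 ≡ 1 (mod 67) ✓

49⁻¹ ≡ 26 (mod 67)


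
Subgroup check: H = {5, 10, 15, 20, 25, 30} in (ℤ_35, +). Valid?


Subgroup test for H = {5, 10, 15, 20, 25, 30} in (ℤ_35, +):
(1) 0 ∈ H? No
(2) Closure: for all a,b ∈ H, (a+b) mod 35 ∈ H? No  [counterexample: 5 + 30 = 0 ∉ H]
(3) Inverses: for all a ∈ H, -a mod 35 ∈ H? Yes

No, H is not a subgroup of ℤ_35


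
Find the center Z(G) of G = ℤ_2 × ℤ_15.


Z(G) = {g ∈ G | gx = xg for all x ∈ G}
Direct product of abelian groups is abelian, so Z(G) = G

Z(ℤ_2 × ℤ_15) = ℤ_2 × ℤ_15


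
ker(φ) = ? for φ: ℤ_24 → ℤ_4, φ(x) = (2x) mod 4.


Kernel = preimage of identity
ker(φ) = {x ∈ ℤ_24 : 2x ≡ 0 (mod 4)}. Since 4 | 24, φ is well-defined. The kernel is the cyclic subgroup ⟨2⟩ of ℤ_24 (order 12), i.e. {0, 2, 4, 6, 8, 10, 12, 14, 16, 18, 20, 22}

ker(φ) = {0, 2, 4, 6, 8, 10, 12, 14, 16, 18, 20, 22}


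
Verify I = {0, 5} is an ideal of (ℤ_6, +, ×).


Check ideal conditions for I = {0, 5} in ℤ_6:
(1) I is an additive subgroup? No
(2) For r ∈ ℤ_6 and a ∈ I: r·a ∈ I? No  [counterexample: r=2, a=5, r·a mod 6 = 4 ∉ I]

No, I is not an ideal of ℤ_6


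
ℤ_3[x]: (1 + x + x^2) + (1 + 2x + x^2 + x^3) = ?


Add coefficients mod 3:
x^0: 1 + 1 = 2 (mod 3)
x^1: 1 + 2 = 0 (mod 3)
x^2: 1 + 1 = 2 (mod 3)
x^3: 0 + 1 = 1 (mod 3)
Result: 2 + 2x^2 + x^3

f + g = 2 + 2x^2 + x^3


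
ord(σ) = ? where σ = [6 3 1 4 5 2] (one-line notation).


Cycle decomposition: (1 6 2 3)
Cycle lengths: 4
Order = lcm(4) = 4

ord(σ) = 4


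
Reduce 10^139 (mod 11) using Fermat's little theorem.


Fermat's little theorem: if p is prime and gcd(a,p)=1, then a^(p-1) ≡ 1 (mod p)
p = 11 is prime, gcd(10,11) = 1
Reduce exponent: 139 mod 10 = 9
So 10^139 ≡ 10^9 (mod 11)
10^9 mod 11 = 10

10^139 ≡ 10 (mod 11)


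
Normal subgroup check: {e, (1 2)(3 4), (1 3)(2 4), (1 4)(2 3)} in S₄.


H = {e, (1 2)(3 4), (1 3)(2 4), (1 4)(2 3)} in S₄
This is the Klein four-group V₄; it is normal in S₄ (it is a union of conjugacy classes)

Yes, normal subgroup


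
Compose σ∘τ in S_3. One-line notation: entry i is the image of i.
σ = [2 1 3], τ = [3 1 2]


σ∘τ: apply τ first, then σ
1 →τ 3 →σ 3
2 →τ 1 →σ 2
3 →τ 2 →σ 1

σ∘τ = [3 2 1]


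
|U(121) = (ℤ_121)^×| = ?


U(n) is the group of units mod n; |U(n)| = φ(n)
|U(121)| = φ(121) = 110

|U(121) = (ℤ_121)^×| = 110


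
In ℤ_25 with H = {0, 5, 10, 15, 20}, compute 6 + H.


6 + H = {6 + h (mod 25) : h ∈ H}
6+0=6, 6+5=11, 6+10=16, 6+15=21, 6+20=1
6 + H = {1, 6, 11, 16, 21} = 1 + H

6 + H = {1, 6, 11, 16, 21}


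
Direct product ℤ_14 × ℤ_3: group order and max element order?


|ℤ_14 × ℤ_3| = 14 × 3 = 42
Max element order = lcm(14,3) = 42
Cyclic? Yes (gcd=1)

|ℤ_14×ℤ_3| = 42, max element order = 42


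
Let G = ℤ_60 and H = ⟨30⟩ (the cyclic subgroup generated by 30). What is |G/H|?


|⟨30⟩| = n / gcd(30, 60) = 60 / 30 = 2
H is normal (ℤ_60 is abelian).
|G/H| = |G| / |H| = 60 / 2 = 30

|G/H| = 30


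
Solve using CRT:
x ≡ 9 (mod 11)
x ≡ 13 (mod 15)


m₁ = 11, m₂ = 15, gcd = 1, so CRT applies. M = m₁·m₂ = 165
Let M₁ = M/m₁ = 15, M₂ = M/m₂ = 11
Find y₁ ≡ M₁⁻¹ (mod m₁): 15⁻¹ ≡ 3 (mod 11)
Find y₂ ≡ M₂⁻¹ (mod m₂): 11⁻¹ ≡ 11 (mod 15)
x = a₁·M₁·y₁ + a₂·M₂·y₂ = 9·15·3 + 13·11·11 = 1978
Reduce mod 165: x ≡ 163
Check: 163 mod 11 = 9 ✓, 163 mod 15 = 13 ✓

x ≡ 163 (mod 165)


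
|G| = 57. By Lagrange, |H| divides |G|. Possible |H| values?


Lagrange's theorem: |H| divides |G|
|G| = 57
Divisors of 57: 1, 3, 19, 57

Possible subgroup orders: {1, 3, 19, 57}


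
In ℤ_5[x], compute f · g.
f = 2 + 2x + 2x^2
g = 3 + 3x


Expand and collect like terms; reduce coefficients mod 5:
x^0: 2·3 = 6 ≡ 1 (mod 5)
x^1: 2·3 + 2·3 = 12 ≡ 2 (mod 5)
x^2: 2·3 + 2·3 = 12 ≡ 2 (mod 5)
x^3: 2·3 = 6 ≡ 1 (mod 5)
Result: 1 + 2x + 2x^2 + x^3

f · g = 1 + 2x + 2x^2 + x^3


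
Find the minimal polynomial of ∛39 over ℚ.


∛39 satisfies x³ - 39 = 0, irreducible over ℚ (no rational root; 39 is not a perfect cube)

Minimal polynomial: x³ - 39


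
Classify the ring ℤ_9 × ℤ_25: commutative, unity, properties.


Direct product ring; commutative with unity (1,1); but (1,0)·(0,1) = (0,0) gives zero divisors, so not an integral domain
Commutative: Yes
Integral domain: No
Has unity: Yes

ℤ_9 × ℤ_25: Commutative=Yes, Unity=Yes


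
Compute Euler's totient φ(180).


Factor n: 180 = 2^2 × 3^2 × 5
φ(n) = n · ∏(1 - 1/p) over distinct primes p | n
φ(180) = 180 · (1 - 1/2) · (1 - 1/3) · (1 - 1/5) = 48

φ(180) = 48


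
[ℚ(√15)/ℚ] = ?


√15 has minimal polynomial x² - 15 (irreducible over ℚ since 15 is squarefree)

[ℚ(√15)/ℚ] = 2


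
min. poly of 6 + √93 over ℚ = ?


Let α = 6 + √93. Then α - 6 = √93, so (α - 6)² = 93, giving α² - 12α - 57 = 0. Degree 2 and α ∉ ℚ, so this is the minimal polynomial.

Minimal polynomial: x² - 12x - 57


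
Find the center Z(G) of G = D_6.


Z(G) = {g ∈ G | gx = xg for all x ∈ G}
For even n, Z(D_n) = {e, r^(n/2)}: the 180° rotation r^3 commutes with every reflection and rotation

Z(D_6) = {e, r^3}


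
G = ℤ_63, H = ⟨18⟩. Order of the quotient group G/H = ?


|⟨18⟩| = n / gcd(18, 63) = 63 / 9 = 7
H is normal (ℤ_63 is abelian).
|G/H| = |G| / |H| = 63 / 7 = 9

|G/H| = 9


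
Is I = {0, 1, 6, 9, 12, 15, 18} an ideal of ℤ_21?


Check ideal conditions for I = {0, 1, 6, 9, 12, 15, 18} in ℤ_21:
(1) I is an additive subgroup? No
(2) For r ∈ ℤ_21 and a ∈ I: r·a ∈ I? No  [counterexample: r=2, a=1, r·a mod 21 = 2 ∉ I]

No, I is not an ideal of ℤ_21


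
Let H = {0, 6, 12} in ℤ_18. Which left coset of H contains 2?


2 + H = {2 + h (mod 18) : h ∈ H}
2+0=2, 2+6=8, 2+12=14

2 + H = {2, 8, 14}


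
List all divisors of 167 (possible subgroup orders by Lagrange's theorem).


Lagrange's theorem: |H| divides |G|
|G| = 167
Divisors of 167: 1, 167

Possible subgroup orders: {1, 167}


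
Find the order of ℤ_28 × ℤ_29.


|A × B| = |A| · |B|
|ℤ_28 × ℤ_29| = 28 × 29 = 812

|ℤ_28 × ℤ_29| = 812


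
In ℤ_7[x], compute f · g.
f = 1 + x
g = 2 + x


Expand and collect like terms; reduce coefficients mod 7:
x^0: 1·2 = 2 ≡ 2 (mod 7)
x^1: 1·1 + 1·2 = 3 ≡ 3 (mod 7)
x^2: 1·1 = 1 ≡ 1 (mod 7)
Result: 2 + 3x + x^2

f · g = 2 + 3x + x^2


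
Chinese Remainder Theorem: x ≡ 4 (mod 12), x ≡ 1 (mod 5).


m₁ = 12, m₂ = 5, gcd = 1, so CRT applies. M = m₁·m₂ = 60
Let M₁ = M/m₁ = 5, M₂ = M/m₂ = 12
Find y₁ ≡ M₁⁻¹ (mod m₁): 5⁻¹ ≡ 5 (mod 12)
Find y₂ ≡ M₂⁻¹ (mod m₂): 12⁻¹ ≡ 3 (mod 5)
x = a₁·M₁·y₁ + a₂·M₂·y₂ = 4·5·5 + 1·12·3 = 136
Reduce mod 60: x ≡ 16
Check: 16 mod 12 = 4 ✓, 16 mod 5 = 1 ✓

x ≡ 16 (mod 60)


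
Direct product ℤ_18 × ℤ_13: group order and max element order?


|ℤ_18 × ℤ_13| = 18 × 13 = 234
Max element order = lcm(18,13) = 234
Cyclic? Yes (gcd=1)

|ℤ_18×ℤ_13| = 234, max element order = 234


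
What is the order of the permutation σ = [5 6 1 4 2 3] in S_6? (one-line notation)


Cycle decomposition: (1 5 2 6 3)
Cycle lengths: 5
Order = lcm(5) = 5

ord(σ) = 5


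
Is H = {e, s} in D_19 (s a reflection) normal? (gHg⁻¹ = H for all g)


H = {e, s} in D_19 (s a reflection)
r·s·r⁻¹ = sr⁻² ≠ s for n ≥ 3, so {e, s} is not closed under conjugation

No, not a normal subgroup


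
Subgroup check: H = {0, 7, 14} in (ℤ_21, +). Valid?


Subgroup test for H = {0, 7, 14} in (ℤ_21, +):
(1) 0 ∈ H? Yes
(2) Closure: for all a,b ∈ H, (a+b) mod 21 ∈ H? Yes
(3) Inverses: for all a ∈ H, -a mod 21 ∈ H? Yes

Yes, H is a subgroup of ℤ_21


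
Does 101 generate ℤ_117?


g generates ℤ_n iff gcd(g, n) = 1
gcd(101, 117) = 1
Since gcd = 1, 101 is a generator.

Yes, 101 generates ℤ_117


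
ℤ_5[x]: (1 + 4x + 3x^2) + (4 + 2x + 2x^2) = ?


Add coefficients mod 5:
x^0: 1 + 4 = 0 (mod 5)
x^1: 4 + 2 = 1 (mod 5)
x^2: 3 + 2 = 0 (mod 5)
Result: x

f + g = x


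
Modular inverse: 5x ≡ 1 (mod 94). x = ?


Use the extended Euclidean algorithm to write 1 = 5·s + 94·t; then s mod 94 is the inverse.
Euclidean algorithm:
  5 = 0·94 + 5
  94 = 18·5 + 4
  5 = 1·4 + 1
  4 = 4·1 + 0
gcd(5,94) = 1
Back-substitution gives: 5·(19) + 94·(-1) = 1
So 5⁻¹ ≡ 19 ≡ 19 (mod 94)
Check: 5 × 19 = 95 ≡ 1 (mod 94) ✓

5⁻¹ ≡ 19 (mod 94)


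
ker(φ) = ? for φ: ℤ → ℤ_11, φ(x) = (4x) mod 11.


Kernel = preimage of identity
ker(φ) = {x ∈ ℤ : 4x ≡ 0 (mod 11)}. gcd(4,11) = 1, so 4x ≡ 0 (mod 11) ⟺ x ≡ 0 (mod 11/1 = 11). Hence ker(φ) = 11ℤ

ker(φ) = 11ℤ


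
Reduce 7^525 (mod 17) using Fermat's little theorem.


Fermat's little theorem: if p is prime and gcd(a,p)=1, then a^(p-1) ≡ 1 (mod p)
p = 17 is prime, gcd(7,17) = 1
Reduce exponent: 525 mod 16 = 13
So 7^525 ≡ 7^13 (mod 17)
7^13 mod 17 = 6

7^525 ≡ 6 (mod 17)


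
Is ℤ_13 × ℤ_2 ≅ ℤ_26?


Comparing ℤ_13 × ℤ_2 and ℤ_26:
gcd(13,2) = 1, so ℤ_13 × ℤ_2 ≅ ℤ_26 (CRT)

Yes, ℤ_13 × ℤ_2 ≅ ℤ_26


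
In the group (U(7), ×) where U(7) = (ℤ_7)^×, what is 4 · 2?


Operation: multiplication mod 7
4 · 2 = (a × b) mod 7 with a = 4, b = 2

4 · 2 = 1


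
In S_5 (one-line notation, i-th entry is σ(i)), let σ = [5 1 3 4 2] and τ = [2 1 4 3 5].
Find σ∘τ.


σ∘τ: apply τ first, then σ
1 →τ 2 →σ 1
2 →τ 1 →σ 5
3 →τ 4 →σ 4
4 →τ 3 →σ 3
5 →τ 5 →σ 2

σ∘τ = [1 5 4 3 2]


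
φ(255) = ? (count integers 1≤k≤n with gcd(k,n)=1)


Factor n: 255 = 3 × 5 × 17
φ(n) = n · ∏(1 - 1/p) over distinct primes p | n
φ(255) = 255 · (1 - 1/3) · (1 - 1/5) · (1 - 1/17) = 128

φ(255) = 128


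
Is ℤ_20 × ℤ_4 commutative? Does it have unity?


Direct product ring; commutative with unity (1,1); but (1,0)·(0,1) = (0,0) gives zero divisors, so not an integral domain
Commutative: Yes
Integral domain: No
Has unity: Yes

ℤ_20 × ℤ_4: Commutative=Yes, Unity=Yes


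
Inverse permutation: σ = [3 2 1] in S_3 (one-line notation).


To find σ⁻¹, swap domain and range:
σ(1) = 3 → σ⁻¹(3) = 1
σ(2) = 2 → σ⁻¹(2) = 2
σ(3) = 1 → σ⁻¹(1) = 3

σ⁻¹ = [3 2 1]


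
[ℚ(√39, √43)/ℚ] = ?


[ℚ(√39,√43):ℚ] = [ℚ(√39,√43):ℚ(√39)]·[ℚ(√39):ℚ] = 2·2 = 4

[ℚ(√39, √43)/ℚ] = 4


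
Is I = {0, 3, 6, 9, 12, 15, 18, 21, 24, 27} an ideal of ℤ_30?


Check ideal conditions for I = {0, 3, 6, 9, 12, 15, 18, 21, 24, 27} in ℤ_30:
(1) I is an additive subgroup? Yes
(2) For r ∈ ℤ_30 and a ∈ I: r·a ∈ I? Yes

Yes, I is an ideal of ℤ_30


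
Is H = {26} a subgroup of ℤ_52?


Subgroup test for H = {26} in (ℤ_52, +):
(1) 0 ∈ H? No
(2) Closure: for all a,b ∈ H, (a+b) mod 52 ∈ H? No  [counterexample: 26 + 26 = 0 ∉ H]
(3) Inverses: for all a ∈ H, -a mod 52 ∈ H? Yes

No, H is not a subgroup of ℤ_52


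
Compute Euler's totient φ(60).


Factor n: 60 = 2^2 × 3 × 5
φ(n) = n · ∏(1 - 1/p) over distinct primes p | n
φ(60) = 60 · (1 - 1/2) · (1 - 1/3) · (1 - 1/5) = 16

φ(60) = 16


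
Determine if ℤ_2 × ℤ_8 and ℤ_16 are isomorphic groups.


Comparing ℤ_2 × ℤ_8 and ℤ_16:
gcd(2,8) = 2 ≠ 1. Max element order in ℤ_2×ℤ_8 is lcm(2,8) = 8 < 16, so it has no element of order 16

No, ℤ_2 × ℤ_8 ≇ ℤ_16


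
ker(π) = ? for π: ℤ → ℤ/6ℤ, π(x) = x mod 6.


Kernel = preimage of identity
ker(π) = multiples of 6 = 6ℤ

ker(π) = 6ℤ


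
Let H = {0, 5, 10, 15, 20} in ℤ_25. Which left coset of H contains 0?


0 + H = {0 + h (mod 25) : h ∈ H}
0+0=0, 0+5=5, 0+10=10, 0+15=15, 0+20=20

0 + H = {0, 5, 10, 15, 20}


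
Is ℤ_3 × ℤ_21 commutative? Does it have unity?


Direct product ring; commutative with unity (1,1); but (1,0)·(0,1) = (0,0) gives zero divisors, so not an integral domain
Commutative: Yes
Integral domain: No
Has unity: Yes

ℤ_3 × ℤ_21: Commutative=Yes, Unity=Yes


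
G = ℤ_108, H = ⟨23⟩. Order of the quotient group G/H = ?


|⟨23⟩| = n / gcd(23, 108) = 108 / 1 = 108
H is normal (ℤ_108 is abelian).
|G/H| = |G| / |H| = 108 / 108 = 1

|G/H| = 1


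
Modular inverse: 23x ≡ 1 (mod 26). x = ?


Use the extended Euclidean algorithm to write 1 = 23·s + 26·t; then s mod 26 is the inverse.
Euclidean algorithm:
  23 = 0·26 + 23
  26 = 1·23 + 3
  23 = 7·3 + 2
  3 = 1·2 + 1
  2 = 2·1 + 0
gcd(23,26) = 1
Back-substitution gives: 23·(-9) + 26·(8) = 1
So 23⁻¹ ≡ -9 ≡ 17 (mod 26)
Check: 23 × 17 = 391 ≡ 1 (mod 26) ✓

23⁻¹ ≡ 17 (mod 26)


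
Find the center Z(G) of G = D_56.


Z(G) = {g ∈ G | gx = xg for all x ∈ G}
For even n, Z(D_n) = {e, r^(n/2)}: the 180° rotation r^28 commutes with every reflection and rotation

Z(D_56) = {e, r^28}


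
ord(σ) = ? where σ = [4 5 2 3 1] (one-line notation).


Cycle decomposition: (1 4 3 2 5)
Cycle lengths: 5
Order = lcm(5) = 5

ord(σ) = 5


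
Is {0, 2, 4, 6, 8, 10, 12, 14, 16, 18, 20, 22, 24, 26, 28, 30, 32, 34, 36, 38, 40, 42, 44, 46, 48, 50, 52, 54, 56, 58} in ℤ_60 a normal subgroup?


H = {0, 2, 4, 6, 8, 10, 12, 14, 16, 18, 20, 22, 24, 26, 28, 30, 32, 34, 36, 38, 40, 42, 44, 46, 48, 50, 52, 54, 56, 58} in ℤ_60
ℤ_60 is abelian; every subgroup of an abelian group is normal

Yes, normal subgroup


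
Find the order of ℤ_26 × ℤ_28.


|A × B| = |A| · |B|
|ℤ_26 × ℤ_28| = 26 × 28 = 728

|ℤ_26 × ℤ_28| = 728


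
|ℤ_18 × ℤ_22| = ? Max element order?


|ℤ_18 × ℤ_22| = 18 × 22 = 396
Max element order = lcm(18,22) = 198
Cyclic? No (gcd=2)

|ℤ_18×ℤ_22| = 396, max element order = 198


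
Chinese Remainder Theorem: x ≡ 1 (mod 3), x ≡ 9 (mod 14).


m₁ = 3, m₂ = 14, gcd = 1, so CRT applies. M = m₁·m₂ = 42
Let M₁ = M/m₁ = 14, M₂ = M/m₂ = 3
Find y₁ ≡ M₁⁻¹ (mod m₁): 14⁻¹ ≡ 2 (mod 3)
Find y₂ ≡ M₂⁻¹ (mod m₂): 3⁻¹ ≡ 5 (mod 14)
x = a₁·M₁·y₁ + a₂·M₂·y₂ = 1·14·2 + 9·3·5 = 163
Reduce mod 42: x ≡ 37
Check: 37 mod 3 = 1 ✓, 37 mod 14 = 9 ✓

x ≡ 37 (mod 42)
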